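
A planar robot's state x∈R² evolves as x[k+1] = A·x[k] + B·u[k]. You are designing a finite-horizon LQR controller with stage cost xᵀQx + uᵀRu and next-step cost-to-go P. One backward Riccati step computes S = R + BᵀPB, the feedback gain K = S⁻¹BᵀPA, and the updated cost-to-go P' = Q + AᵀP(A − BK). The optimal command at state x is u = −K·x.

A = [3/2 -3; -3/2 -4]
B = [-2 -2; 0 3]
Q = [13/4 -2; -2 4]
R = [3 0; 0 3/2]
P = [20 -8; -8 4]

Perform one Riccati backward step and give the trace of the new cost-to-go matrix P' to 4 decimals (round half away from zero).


19.4992

BᵀP = [-40.0000 16.0000; -64.0000 28.0000]
S = R + BᵀPB = [3 0; 0 3/2] + [80.0000 128.0000; 128.0000 212.0000] = [83.0000 128.0000; 128.0000 213.5000]
BᵀPA = [-84.0000 56.0000; -138.0000 80.0000]
K = S⁻¹·BᵀPA = [-0.2020 1.2840; -0.5253 -0.3951]
A−BK = [0.0455 -1.2222; 0.0758 -2.8148]
AᵀP(A−BK) = [0.5455 -0.6667; -0.6667 11.7037]
P' = Q + AᵀP(A−BK) = [3.7955 -2.6667; -2.6667 15.7037]
tr(P') = 19.4992


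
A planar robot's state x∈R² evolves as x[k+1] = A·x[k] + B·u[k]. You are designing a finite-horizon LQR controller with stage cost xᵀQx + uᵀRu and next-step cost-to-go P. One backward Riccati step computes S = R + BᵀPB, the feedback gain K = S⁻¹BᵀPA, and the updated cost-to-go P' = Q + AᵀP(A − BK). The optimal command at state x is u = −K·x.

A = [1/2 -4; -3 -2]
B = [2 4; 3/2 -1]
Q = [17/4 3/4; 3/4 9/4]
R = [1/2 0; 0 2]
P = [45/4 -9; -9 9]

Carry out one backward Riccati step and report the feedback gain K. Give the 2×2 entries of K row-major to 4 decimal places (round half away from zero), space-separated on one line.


-1.2600 -1.3779 0.8100 -0.2669

BᵀP = [9.0000 -4.5000; 54.0000 -45.0000]
S = R + BᵀPB = [1/2 0; 0 2] + [11.2500 40.5000; 40.5000 261.0000] = [11.7500 40.5000; 40.5000 263.0000]
BᵀPA = [18.0000 -27.0000; 162.0000 -126.0000]
K = S⁻¹·BᵀPA = [-1.2600 -1.3779; 0.8100 -0.2669]
A−BK = [-0.2200 -0.1766; -0.3000 -0.2000]
AᵀP(A−BK) = [2.2725 0.5400; 0.5400 1.1669]
P' = Q + AᵀP(A−BK) = [6.5225 1.2900; 1.2900 3.4169]
tr(P') = 9.9394


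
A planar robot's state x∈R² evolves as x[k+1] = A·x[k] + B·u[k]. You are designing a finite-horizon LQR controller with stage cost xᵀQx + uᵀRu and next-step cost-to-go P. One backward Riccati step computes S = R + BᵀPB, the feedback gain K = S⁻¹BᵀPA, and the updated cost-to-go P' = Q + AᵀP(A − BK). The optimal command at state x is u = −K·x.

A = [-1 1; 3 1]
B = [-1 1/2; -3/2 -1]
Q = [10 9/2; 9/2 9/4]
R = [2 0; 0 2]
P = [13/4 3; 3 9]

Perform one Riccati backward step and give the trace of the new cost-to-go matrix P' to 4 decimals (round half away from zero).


BᵀP = [-7.7500 -16.5000; -1.3750 -7.5000]
S = R + BᵀPB = [2 0; 0 2] + [32.5000 12.6250; 12.6250 6.8125] = [34.5000 12.6250; 12.6250 8.8125]
BᵀPA = [-41.7500 -24.2500; -21.1250 -8.8750]
K = S⁻¹·BᵀPA = [-0.6998 -0.7028; -1.3946 -0.0002]
A−BK = [-1.0025 0.2973; 0.5557 -0.0544]
AᵀP(A−BK) = [7.5722 0.4027; 0.4027 1.2047]
P' = Q + AᵀP(A−BK) = [17.5722 4.9027; 4.9027 3.4547]
tr(P') = 21.0269

21.0269


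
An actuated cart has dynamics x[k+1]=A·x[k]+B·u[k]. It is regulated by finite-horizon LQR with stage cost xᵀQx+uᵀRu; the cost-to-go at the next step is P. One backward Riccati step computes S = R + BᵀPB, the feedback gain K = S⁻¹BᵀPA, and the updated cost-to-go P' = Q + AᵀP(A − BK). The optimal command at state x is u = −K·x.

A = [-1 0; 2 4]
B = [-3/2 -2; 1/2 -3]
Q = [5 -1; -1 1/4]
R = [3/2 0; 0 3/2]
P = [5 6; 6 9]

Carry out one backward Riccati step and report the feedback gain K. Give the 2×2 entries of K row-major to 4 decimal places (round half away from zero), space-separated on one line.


0.6283 0.6824 -0.3675 -0.9820

BᵀP = [-4.5000 -4.5000; -28.0000 -39.0000]
S = R + BᵀPB = [3/2 0; 0 3/2] + [4.5000 22.5000; 22.5000 173.0000] = [6.0000 22.5000; 22.5000 174.5000]
BᵀPA = [-4.5000 -18.0000; -50.0000 -156.0000]
K = S⁻¹·BᵀPA = [0.6283 0.6824; -0.3675 -0.9820]
A−BK = [-0.7926 -0.9404; 0.5832 0.7129]
AᵀP(A−BK) = [1.4501 1.9723; 1.9723 3.0957]
P' = Q + AᵀP(A−BK) = [6.4501 0.9723; 0.9723 3.3457]
tr(P') = 9.7958


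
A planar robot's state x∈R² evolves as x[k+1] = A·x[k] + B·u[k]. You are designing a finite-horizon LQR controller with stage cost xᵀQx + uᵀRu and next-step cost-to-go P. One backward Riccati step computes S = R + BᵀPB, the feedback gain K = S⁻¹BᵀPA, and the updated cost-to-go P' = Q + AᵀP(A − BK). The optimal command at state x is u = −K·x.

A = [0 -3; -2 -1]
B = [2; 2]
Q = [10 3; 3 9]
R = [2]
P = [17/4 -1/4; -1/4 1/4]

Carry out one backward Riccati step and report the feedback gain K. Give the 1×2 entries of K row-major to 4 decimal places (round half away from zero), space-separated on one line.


0.0000 -1.3333

BᵀP = [8.0000 0.0000]
S = R + BᵀPB = [2] + [16.0000] = [18.0000]
BᵀPA = [0.0000 -24.0000]
K = S⁻¹·BᵀPA = [0.0000 -1.3333]
A−BK = [0.0000 -0.3333; -2.0000 1.6667]
AᵀP(A−BK) = [1.0000 -1.0000; -1.0000 5.0000]
P' = Q + AᵀP(A−BK) = [11.0000 2.0000; 2.0000 14.0000]
tr(P') = 25.0000


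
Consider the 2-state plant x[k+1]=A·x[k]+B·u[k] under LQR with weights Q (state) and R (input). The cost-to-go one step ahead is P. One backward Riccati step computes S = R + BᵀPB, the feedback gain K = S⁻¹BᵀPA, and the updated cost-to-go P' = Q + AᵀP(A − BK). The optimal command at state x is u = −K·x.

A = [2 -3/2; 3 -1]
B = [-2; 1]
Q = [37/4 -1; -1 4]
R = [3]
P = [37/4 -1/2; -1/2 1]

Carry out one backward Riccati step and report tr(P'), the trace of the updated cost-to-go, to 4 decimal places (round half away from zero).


BᵀP = [-19.0000 2.0000]
S = R + BᵀPB = [3] + [40.0000] = [43.0000]
BᵀPA = [-32.0000 26.5000]
K = S⁻¹·BᵀPA = [-0.7442 0.6163]
A−BK = [0.5116 -0.2674; 3.7442 -1.6163]
AᵀP(A−BK) = [16.1860 -7.7791; -7.7791 3.9811]
P' = Q + AᵀP(A−BK) = [25.4360 -8.7791; -8.7791 7.9811]
tr(P') = 33.4172

33.4172


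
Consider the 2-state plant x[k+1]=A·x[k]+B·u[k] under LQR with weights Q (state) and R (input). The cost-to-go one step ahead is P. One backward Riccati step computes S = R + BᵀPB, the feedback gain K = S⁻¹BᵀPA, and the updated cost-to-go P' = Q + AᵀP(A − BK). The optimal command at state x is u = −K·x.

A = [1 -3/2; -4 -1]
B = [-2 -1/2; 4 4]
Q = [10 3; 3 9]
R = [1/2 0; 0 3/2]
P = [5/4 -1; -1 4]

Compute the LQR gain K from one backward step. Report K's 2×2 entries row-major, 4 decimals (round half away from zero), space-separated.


-0.5409 0.4687 -0.4286 -0.6422

BᵀP = [-6.5000 18.0000; -4.6250 16.5000]
S = R + BᵀPB = [1/2 0; 0 3/2] + [85.0000 75.2500; 75.2500 68.3125] = [85.5000 75.2500; 75.2500 69.8125]
BᵀPA = [-78.5000 -8.2500; -70.6250 -9.5625]
K = S⁻¹·BᵀPA = [-0.5409 0.4687; -0.4286 -0.6422]
A−BK = [-0.2962 -0.8836; -0.1220 -0.3061]
AᵀP(A−BK) = [0.5187 0.5641; 0.5641 1.5383]
P' = Q + AᵀP(A−BK) = [10.5187 3.5641; 3.5641 10.5383]
tr(P') = 21.0571


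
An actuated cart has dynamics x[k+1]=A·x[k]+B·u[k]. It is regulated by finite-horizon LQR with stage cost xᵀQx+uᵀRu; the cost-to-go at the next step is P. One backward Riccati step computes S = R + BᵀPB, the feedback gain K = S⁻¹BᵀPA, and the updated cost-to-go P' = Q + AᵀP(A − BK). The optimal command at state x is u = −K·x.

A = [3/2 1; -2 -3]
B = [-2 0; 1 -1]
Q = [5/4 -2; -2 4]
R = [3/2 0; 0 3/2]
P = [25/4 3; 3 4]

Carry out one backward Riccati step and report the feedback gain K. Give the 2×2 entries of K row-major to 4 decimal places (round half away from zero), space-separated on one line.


-0.6483 -0.3811 0.8721 1.7749

BᵀP = [-9.5000 -2.0000; -3.0000 -4.0000]
S = R + BᵀPB = [3/2 0; 0 3/2] + [17.0000 2.0000; 2.0000 4.0000] = [18.5000 2.0000; 2.0000 5.5000]
BᵀPA = [-10.2500 -3.5000; 3.5000 9.0000]
K = S⁻¹·BᵀPA = [-0.6483 -0.3811; 0.8721 1.7749]
A−BK = [0.2033 0.2379; -0.4795 -0.8440]
AᵀP(A−BK) = [2.3646 3.7567; 3.7567 6.9418]
P' = Q + AᵀP(A−BK) = [3.6146 1.7567; 1.7567 10.9418]
tr(P') = 14.5564


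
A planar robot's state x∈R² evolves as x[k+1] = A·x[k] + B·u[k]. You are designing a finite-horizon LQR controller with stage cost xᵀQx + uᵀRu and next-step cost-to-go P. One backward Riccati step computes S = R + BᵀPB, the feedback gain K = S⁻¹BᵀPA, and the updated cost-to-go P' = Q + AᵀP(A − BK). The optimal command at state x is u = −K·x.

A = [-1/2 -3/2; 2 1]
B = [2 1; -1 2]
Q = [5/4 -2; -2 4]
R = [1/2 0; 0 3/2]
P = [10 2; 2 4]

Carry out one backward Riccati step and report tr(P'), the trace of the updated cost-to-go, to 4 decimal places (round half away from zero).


BᵀP = [18.0000 0.0000; 14.0000 10.0000]
S = R + BᵀPB = [1/2 0; 0 3/2] + [36.0000 18.0000; 18.0000 34.0000] = [36.5000 18.0000; 18.0000 35.5000]
BᵀPA = [-9.0000 -27.0000; 13.0000 -11.0000]
K = S⁻¹·BᵀPA = [-0.5696 -0.7826; 0.6550 0.0870]
A−BK = [-0.0158 -0.0217; 0.1204 0.0435]
AᵀP(A−BK) = [0.8586 0.3261; 0.3261 0.3261]
P' = Q + AᵀP(A−BK) = [2.1086 -1.6739; -1.6739 4.3261]
tr(P') = 6.4347

6.4347


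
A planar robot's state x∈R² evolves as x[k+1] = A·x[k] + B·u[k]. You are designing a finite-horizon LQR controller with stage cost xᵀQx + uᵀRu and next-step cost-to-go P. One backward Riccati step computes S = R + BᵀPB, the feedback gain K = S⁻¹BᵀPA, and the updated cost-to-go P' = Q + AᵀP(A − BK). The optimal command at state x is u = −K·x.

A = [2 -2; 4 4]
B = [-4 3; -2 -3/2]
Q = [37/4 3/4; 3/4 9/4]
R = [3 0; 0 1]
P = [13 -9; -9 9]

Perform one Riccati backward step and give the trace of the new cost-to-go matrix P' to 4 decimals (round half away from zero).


20.5559

BᵀP = [-34.0000 18.0000; 52.5000 -40.5000]
S = R + BᵀPB = [3 0; 0 1] + [100.0000 -129.0000; -129.0000 218.2500] = [103.0000 -129.0000; -129.0000 219.2500]
BᵀPA = [4.0000 140.0000; -57.0000 -267.0000]
K = S⁻¹·BᵀPA = [-1.0899 -0.6308; -0.9012 -1.5889]
A−BK = [0.3441 0.2436; 0.4683 0.3550]
AᵀP(A−BK) = [4.9884 3.9544; 3.9544 4.0675]
P' = Q + AᵀP(A−BK) = [14.2384 4.7044; 4.7044 6.3175]
tr(P') = 20.5559


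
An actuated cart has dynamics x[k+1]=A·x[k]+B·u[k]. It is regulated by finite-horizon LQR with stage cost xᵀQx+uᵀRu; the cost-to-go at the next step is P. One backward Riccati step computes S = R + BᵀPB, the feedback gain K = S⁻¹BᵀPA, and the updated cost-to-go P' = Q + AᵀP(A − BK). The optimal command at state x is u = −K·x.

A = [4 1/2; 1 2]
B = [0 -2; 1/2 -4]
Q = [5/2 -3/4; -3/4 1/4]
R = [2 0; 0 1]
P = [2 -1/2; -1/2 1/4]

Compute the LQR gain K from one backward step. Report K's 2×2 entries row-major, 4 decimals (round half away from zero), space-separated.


BᵀP = [-0.2500 0.1250; -2.0000 0.0000]
S = R + BᵀPB = [2 0; 0 1] + [0.0625 0.0000; 0.0000 4.0000] = [2.0625 0.0000; 0.0000 5.0000]
BᵀPA = [-0.8750 0.1250; -8.0000 -1.0000]
K = S⁻¹·BᵀPA = [-0.4242 0.0606; -1.6000 -0.2000]
A−BK = [0.8000 0.1000; -5.1879 1.1697]
AᵀP(A−BK) = [15.0788 -1.2970; -1.2970 0.2924]
P' = Q + AᵀP(A−BK) = [17.5788 -2.0470; -2.0470 0.5424]
tr(P') = 18.1212

-0.4242 0.0606 -1.6000 -0.2000


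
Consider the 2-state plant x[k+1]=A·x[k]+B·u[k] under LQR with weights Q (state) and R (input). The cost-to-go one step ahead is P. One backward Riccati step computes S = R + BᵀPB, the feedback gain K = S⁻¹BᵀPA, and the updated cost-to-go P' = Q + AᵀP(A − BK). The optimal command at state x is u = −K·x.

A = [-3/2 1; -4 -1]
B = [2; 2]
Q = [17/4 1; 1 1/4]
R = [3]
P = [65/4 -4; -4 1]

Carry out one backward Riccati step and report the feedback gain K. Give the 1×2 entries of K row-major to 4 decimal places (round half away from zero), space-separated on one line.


BᵀP = [24.5000 -6.0000]
S = R + BᵀPB = [3] + [37.0000] = [40.0000]
BᵀPA = [-12.7500 30.5000]
K = S⁻¹·BᵀPA = [-0.3188 0.7625]
A−BK = [-0.8625 -0.5250; -3.3625 -2.5250]
AᵀP(A−BK) = [0.4984 -0.6531; -0.6531 1.9938]
P' = Q + AᵀP(A−BK) = [4.7484 0.3469; 0.3469 2.2438]
tr(P') = 6.9922

-0.3188 0.7625


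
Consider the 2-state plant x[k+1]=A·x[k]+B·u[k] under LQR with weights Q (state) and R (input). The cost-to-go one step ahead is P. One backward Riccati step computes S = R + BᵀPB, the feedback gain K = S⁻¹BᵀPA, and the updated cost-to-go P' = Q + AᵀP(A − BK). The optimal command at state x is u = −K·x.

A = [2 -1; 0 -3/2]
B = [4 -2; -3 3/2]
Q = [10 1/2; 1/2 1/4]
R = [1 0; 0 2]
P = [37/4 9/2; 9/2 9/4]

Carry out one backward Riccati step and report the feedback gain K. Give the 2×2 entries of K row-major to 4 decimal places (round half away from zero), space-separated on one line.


0.6833 -0.5870 -0.1708 0.1468

BᵀP = [23.5000 11.2500; -11.7500 -5.6250]
S = R + BᵀPB = [1 0; 0 2] + [60.2500 -30.1250; -30.1250 15.0625] = [61.2500 -30.1250; -30.1250 17.0625]
BᵀPA = [47.0000 -40.3750; -23.5000 20.1875]
K = S⁻¹·BᵀPA = [0.6833 -0.5870; -0.1708 0.1468]
A−BK = [-1.0750 1.6415; 2.3062 -3.4811]
AᵀP(A−BK) = [0.8692 -0.9621; -0.9621 1.1496]
P' = Q + AᵀP(A−BK) = [10.8692 -0.4621; -0.4621 1.3996]
tr(P') = 12.2687


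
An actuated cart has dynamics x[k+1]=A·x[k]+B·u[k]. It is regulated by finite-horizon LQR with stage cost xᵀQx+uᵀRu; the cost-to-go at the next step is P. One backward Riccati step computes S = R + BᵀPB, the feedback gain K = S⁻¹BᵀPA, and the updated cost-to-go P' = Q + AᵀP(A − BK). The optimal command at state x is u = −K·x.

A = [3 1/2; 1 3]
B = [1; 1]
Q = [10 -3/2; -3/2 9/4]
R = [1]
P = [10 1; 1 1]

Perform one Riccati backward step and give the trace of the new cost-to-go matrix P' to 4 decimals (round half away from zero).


BᵀP = [11.0000 2.0000]
S = R + BᵀPB = [1] + [13.0000] = [14.0000]
BᵀPA = [35.0000 11.5000]
K = S⁻¹·BᵀPA = [2.5000 0.8214]
A−BK = [0.5000 -0.3214; -1.5000 2.1786]
AᵀP(A−BK) = [9.5000 -1.2500; -1.2500 5.0536]
P' = Q + AᵀP(A−BK) = [19.5000 -2.7500; -2.7500 7.3036]
tr(P') = 26.8036

26.8036


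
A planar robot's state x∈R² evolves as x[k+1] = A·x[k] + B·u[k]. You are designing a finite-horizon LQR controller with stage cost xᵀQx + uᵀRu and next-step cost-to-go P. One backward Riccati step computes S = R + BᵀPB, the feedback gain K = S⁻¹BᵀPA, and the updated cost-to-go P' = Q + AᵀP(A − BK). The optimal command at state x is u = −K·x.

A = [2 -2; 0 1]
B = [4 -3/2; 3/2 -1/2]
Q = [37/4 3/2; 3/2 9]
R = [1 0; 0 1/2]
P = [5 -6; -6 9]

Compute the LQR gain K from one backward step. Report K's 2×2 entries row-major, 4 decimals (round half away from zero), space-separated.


BᵀP = [11.0000 -10.5000; -4.5000 4.5000]
S = R + BᵀPB = [1 0; 0 1/2] + [28.2500 -11.2500; -11.2500 4.5000] = [29.2500 -11.2500; -11.2500 5.0000]
BᵀPA = [22.0000 -32.5000; -9.0000 13.5000]
K = S⁻¹·BᵀPA = [0.4444 -0.5397; -0.8000 1.4857]
A−BK = [-0.9778 2.3873; -1.0667 2.5524]
AᵀP(A−BK) = [3.0222 -6.7556; -6.7556 15.4032]
P' = Q + AᵀP(A−BK) = [12.2722 -5.2556; -5.2556 24.4032]
tr(P') = 36.6754

0.4444 -0.5397 -0.8000 1.4857


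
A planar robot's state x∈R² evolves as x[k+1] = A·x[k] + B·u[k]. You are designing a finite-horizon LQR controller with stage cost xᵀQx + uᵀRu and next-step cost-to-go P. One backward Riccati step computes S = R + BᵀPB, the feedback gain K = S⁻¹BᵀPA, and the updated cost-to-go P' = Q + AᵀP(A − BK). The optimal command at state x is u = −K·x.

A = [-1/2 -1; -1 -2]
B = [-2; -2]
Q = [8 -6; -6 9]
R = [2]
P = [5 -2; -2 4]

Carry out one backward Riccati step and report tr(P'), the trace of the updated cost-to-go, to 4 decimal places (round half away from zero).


22.1136

BᵀP = [-6.0000 -4.0000]
S = R + BᵀPB = [2] + [20.0000] = [22.0000]
BᵀPA = [7.0000 14.0000]
K = S⁻¹·BᵀPA = [0.3182 0.6364]
A−BK = [0.1364 0.2727; -0.3636 -0.7273]
AᵀP(A−BK) = [1.0227 2.0455; 2.0455 4.0909]
P' = Q + AᵀP(A−BK) = [9.0227 -3.9545; -3.9545 13.0909]
tr(P') = 22.1136


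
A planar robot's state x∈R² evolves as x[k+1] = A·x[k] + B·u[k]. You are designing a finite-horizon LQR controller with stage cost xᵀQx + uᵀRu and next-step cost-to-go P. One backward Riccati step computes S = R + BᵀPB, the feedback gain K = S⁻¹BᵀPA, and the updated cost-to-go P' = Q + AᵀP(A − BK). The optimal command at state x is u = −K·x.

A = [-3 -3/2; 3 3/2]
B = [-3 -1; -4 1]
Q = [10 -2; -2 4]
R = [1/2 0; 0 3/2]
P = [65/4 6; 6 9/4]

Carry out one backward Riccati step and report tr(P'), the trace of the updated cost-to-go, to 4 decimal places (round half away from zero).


BᵀP = [-72.7500 -27.0000; -10.2500 -3.7500]
S = R + BᵀPB = [1/2 0; 0 3/2] + [326.2500 45.7500; 45.7500 6.5000] = [326.7500 45.7500; 45.7500 8.0000]
BᵀPA = [137.2500 68.6250; 19.5000 9.7500]
K = S⁻¹·BᵀPA = [0.3952 0.1976; 0.1774 0.0887]
A−BK = [-1.6370 -0.8185; 4.4034 2.2017]
AᵀP(A−BK) = [0.7985 0.3993; 0.3993 0.1996]
P' = Q + AᵀP(A−BK) = [10.7985 -1.6007; -1.6007 4.1996]
tr(P') = 14.9981

14.9981


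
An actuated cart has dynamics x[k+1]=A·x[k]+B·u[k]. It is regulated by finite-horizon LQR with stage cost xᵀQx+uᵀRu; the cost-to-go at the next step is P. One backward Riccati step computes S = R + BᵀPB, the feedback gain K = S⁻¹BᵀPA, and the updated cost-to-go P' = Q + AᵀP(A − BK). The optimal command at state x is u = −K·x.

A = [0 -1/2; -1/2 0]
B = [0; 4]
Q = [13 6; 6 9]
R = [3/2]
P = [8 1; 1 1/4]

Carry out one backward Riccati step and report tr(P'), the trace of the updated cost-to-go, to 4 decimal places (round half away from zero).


BᵀP = [4.0000 1.0000]
S = R + BᵀPB = [3/2] + [4.0000] = [5.5000]
BᵀPA = [-0.5000 -2.0000]
K = S⁻¹·BᵀPA = [-0.0909 -0.3636]
A−BK = [0.0000 -0.5000; -0.1364 1.4545]
AᵀP(A−BK) = [0.0170 0.0682; 0.0682 1.2727]
P' = Q + AᵀP(A−BK) = [13.0170 6.0682; 6.0682 10.2727]
tr(P') = 23.2898

23.2898


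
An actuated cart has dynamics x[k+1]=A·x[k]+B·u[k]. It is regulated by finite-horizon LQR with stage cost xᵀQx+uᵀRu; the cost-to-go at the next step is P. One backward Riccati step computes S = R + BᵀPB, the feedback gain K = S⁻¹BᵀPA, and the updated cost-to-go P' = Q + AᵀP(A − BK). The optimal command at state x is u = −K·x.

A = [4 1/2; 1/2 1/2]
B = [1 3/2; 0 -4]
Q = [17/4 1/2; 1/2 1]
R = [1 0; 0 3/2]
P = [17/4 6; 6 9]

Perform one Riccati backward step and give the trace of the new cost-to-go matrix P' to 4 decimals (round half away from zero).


BᵀP = [4.2500 6.0000; -17.6250 -27.0000]
S = R + BᵀPB = [1 0; 0 3/2] + [4.2500 -17.6250; -17.6250 81.5625] = [5.2500 -17.6250; -17.6250 83.0625]
BᵀPA = [20.0000 5.1250; -84.0000 -22.3125]
K = S⁻¹·BᵀPA = [1.4410 0.2586; -0.7055 -0.2138]
A−BK = [3.6173 0.5620; -2.3221 -0.3550]
AᵀP(A−BK) = [6.1663 1.1229; 1.1229 0.2179]
P' = Q + AᵀP(A−BK) = [10.4163 1.6229; 1.6229 1.2179]
tr(P') = 11.6342

11.6342


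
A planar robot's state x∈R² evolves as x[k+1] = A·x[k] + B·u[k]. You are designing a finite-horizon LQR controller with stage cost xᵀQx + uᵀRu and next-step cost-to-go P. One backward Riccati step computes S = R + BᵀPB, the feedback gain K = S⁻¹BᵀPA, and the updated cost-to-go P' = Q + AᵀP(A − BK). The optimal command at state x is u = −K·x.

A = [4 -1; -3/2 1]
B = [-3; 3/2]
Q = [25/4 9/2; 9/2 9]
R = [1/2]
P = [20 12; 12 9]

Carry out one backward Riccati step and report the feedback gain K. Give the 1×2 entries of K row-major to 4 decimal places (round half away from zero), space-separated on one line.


BᵀP = [-42.0000 -22.5000]
S = R + BᵀPB = [1/2] + [92.2500] = [92.7500]
BᵀPA = [-134.2500 19.5000]
K = S⁻¹·BᵀPA = [-1.4474 0.2102]
A−BK = [-0.3423 -0.3693; 0.6712 0.6846]
AᵀP(A−BK) = [1.9313 0.7251; 0.7251 0.9003]
P' = Q + AᵀP(A−BK) = [8.1813 5.2251; 5.2251 9.9003]
tr(P') = 18.0815

-1.4474 0.2102


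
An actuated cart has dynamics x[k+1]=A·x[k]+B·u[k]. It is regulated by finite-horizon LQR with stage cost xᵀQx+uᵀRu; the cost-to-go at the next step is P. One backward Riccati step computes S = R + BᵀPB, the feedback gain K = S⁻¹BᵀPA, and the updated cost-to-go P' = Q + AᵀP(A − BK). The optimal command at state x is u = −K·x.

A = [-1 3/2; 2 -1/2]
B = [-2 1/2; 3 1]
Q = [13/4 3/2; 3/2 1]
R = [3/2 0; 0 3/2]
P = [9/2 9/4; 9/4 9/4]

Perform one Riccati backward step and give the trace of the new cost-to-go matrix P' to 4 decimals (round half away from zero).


6.2686

BᵀP = [-2.2500 2.2500; 4.5000 3.3750]
S = R + BᵀPB = [3/2 0; 0 3/2] + [11.2500 1.1250; 1.1250 5.6250] = [12.7500 1.1250; 1.1250 7.1250]
BᵀPA = [6.7500 -4.5000; 2.2500 5.0625]
K = S⁻¹·BᵀPA = [0.5086 -0.4215; 0.2355 0.7771]
A−BK = [-0.1005 0.2684; 0.2386 -0.0126]
AᵀP(A−BK) = [0.5369 -0.0283; -0.0283 1.4818]
P' = Q + AᵀP(A−BK) = [3.7869 1.4717; 1.4717 2.4818]
tr(P') = 6.2686


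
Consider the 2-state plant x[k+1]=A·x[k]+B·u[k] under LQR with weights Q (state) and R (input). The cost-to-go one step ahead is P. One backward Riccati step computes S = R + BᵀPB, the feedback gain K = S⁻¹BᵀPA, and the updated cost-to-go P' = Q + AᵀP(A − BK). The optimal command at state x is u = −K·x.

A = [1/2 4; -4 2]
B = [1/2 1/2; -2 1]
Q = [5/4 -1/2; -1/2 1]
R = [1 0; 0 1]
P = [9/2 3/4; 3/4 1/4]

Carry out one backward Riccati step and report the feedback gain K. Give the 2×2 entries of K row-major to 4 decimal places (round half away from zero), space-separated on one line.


0.5950 1.0530 -0.3676 4.1558

BᵀP = [0.7500 -0.1250; 3.0000 0.6250]
S = R + BᵀPB = [1 0; 0 1] + [0.6250 0.2500; 0.2500 2.1250] = [1.6250 0.2500; 0.2500 3.1250]
BᵀPA = [0.8750 2.7500; -1.0000 13.2500]
K = S⁻¹·BᵀPA = [0.5950 1.0530; -0.3676 4.1558]
A−BK = [0.3863 1.3956; -2.4424 -0.0498]
AᵀP(A−BK) = [1.2368 -1.0156; -1.0156 27.0405]
P' = Q + AᵀP(A−BK) = [2.4868 -1.5156; -1.5156 28.0405]
tr(P') = 30.5273


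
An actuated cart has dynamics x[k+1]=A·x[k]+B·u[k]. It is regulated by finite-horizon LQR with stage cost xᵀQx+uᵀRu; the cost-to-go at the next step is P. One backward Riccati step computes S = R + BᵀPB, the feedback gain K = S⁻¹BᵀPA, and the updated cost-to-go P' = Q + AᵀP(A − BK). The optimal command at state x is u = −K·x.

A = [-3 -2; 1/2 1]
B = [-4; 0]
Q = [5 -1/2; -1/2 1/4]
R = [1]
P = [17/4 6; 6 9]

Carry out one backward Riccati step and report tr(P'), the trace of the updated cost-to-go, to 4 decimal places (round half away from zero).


BᵀP = [-17.0000 -24.0000]
S = R + BᵀPB = [1] + [68.0000] = [69.0000]
BᵀPA = [39.0000 10.0000]
K = S⁻¹·BᵀPA = [0.5652 0.1449]
A−BK = [-0.7391 -1.4203; 0.5000 1.0000]
AᵀP(A−BK) = [0.4565 0.3478; 0.3478 0.5507]
P' = Q + AᵀP(A−BK) = [5.4565 -0.1522; -0.1522 0.8007]
tr(P') = 6.2572

6.2572


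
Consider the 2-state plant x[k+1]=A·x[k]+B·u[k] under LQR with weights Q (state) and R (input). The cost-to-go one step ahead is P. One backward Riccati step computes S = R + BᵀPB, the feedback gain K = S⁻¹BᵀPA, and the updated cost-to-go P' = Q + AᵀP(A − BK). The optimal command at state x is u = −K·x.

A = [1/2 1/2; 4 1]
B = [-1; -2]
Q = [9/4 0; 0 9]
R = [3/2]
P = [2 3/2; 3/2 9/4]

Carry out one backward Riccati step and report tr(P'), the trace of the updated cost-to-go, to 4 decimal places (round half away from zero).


16.1351

BᵀP = [-5.0000 -6.0000]
S = R + BᵀPB = [3/2] + [17.0000] = [18.5000]
BᵀPA = [-26.5000 -8.5000]
K = S⁻¹·BᵀPA = [-1.4324 -0.4595]
A−BK = [-0.9324 0.0405; 1.1351 0.0811]
AᵀP(A−BK) = [4.5405 1.0743; 1.0743 0.3446]
P' = Q + AᵀP(A−BK) = [6.7905 1.0743; 1.0743 9.3446]
tr(P') = 16.1351


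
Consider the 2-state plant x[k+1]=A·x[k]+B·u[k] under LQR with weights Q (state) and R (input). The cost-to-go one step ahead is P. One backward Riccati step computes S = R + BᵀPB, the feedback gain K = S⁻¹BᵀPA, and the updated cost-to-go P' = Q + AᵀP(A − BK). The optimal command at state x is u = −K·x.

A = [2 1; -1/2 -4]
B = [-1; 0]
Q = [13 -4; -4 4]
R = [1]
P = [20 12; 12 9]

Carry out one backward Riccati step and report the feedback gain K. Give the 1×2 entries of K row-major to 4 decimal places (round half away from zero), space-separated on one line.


BᵀP = [-20.0000 -12.0000]
S = R + BᵀPB = [1] + [20.0000] = [21.0000]
BᵀPA = [-34.0000 28.0000]
K = S⁻¹·BᵀPA = [-1.6190 1.3333]
A−BK = [0.3810 2.3333; -0.5000 -4.0000]
AᵀP(A−BK) = [3.2024 1.3333; 1.3333 30.6667]
P' = Q + AᵀP(A−BK) = [16.2024 -2.6667; -2.6667 34.6667]
tr(P') = 50.8690

-1.6190 1.3333


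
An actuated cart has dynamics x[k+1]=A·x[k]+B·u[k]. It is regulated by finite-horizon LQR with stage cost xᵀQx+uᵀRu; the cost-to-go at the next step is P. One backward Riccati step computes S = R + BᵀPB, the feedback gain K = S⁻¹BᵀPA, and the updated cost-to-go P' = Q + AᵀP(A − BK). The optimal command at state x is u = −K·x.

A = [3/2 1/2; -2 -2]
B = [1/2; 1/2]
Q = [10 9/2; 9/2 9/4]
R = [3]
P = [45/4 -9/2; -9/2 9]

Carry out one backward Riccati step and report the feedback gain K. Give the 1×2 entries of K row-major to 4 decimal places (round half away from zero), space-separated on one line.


BᵀP = [3.3750 2.2500]
S = R + BᵀPB = [3] + [2.8125] = [5.8125]
BᵀPA = [0.5625 -2.8125]
K = S⁻¹·BᵀPA = [0.0968 -0.4839]
A−BK = [1.4516 0.7419; -2.0484 -1.7581]
AᵀP(A−BK) = [88.2581 62.7097; 62.7097 46.4516]
P' = Q + AᵀP(A−BK) = [98.2581 67.2097; 67.2097 48.7016]
tr(P') = 146.9597

0.0968 -0.4839


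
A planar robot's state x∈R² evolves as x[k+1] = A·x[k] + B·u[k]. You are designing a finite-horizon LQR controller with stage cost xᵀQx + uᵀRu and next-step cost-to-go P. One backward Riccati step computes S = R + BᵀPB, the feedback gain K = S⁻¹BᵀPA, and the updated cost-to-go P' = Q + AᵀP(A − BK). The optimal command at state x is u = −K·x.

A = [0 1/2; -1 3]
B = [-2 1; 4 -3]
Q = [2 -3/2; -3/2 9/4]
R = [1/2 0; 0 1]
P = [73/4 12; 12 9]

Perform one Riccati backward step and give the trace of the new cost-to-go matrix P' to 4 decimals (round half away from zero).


BᵀP = [11.5000 12.0000; -17.7500 -15.0000]
S = R + BᵀPB = [1/2 0; 0 1] + [25.0000 -24.5000; -24.5000 27.2500] = [25.5000 -24.5000; -24.5000 28.2500]
BᵀPA = [-12.0000 41.7500; 15.0000 -53.8750]
K = S⁻¹·BᵀPA = [0.2373 -1.1696; 0.7367 -2.9214]
A−BK = [-0.2622 1.0822; 0.2612 -1.0858]
AᵀP(A−BK) = [0.7960 -3.2138; -3.2138 13.0016]
P' = Q + AᵀP(A−BK) = [2.7960 -4.7138; -4.7138 15.2516]
tr(P') = 18.0476

18.0476


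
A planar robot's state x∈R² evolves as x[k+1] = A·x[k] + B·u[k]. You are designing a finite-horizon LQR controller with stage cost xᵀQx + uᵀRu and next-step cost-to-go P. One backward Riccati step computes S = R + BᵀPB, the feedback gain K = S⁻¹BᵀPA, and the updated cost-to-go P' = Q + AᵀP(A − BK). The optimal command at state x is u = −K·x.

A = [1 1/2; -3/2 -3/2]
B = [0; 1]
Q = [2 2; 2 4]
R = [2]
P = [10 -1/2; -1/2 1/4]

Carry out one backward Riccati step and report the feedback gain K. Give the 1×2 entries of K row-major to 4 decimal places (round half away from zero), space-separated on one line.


BᵀP = [-0.5000 0.2500]
S = R + BᵀPB = [2] + [0.2500] = [2.2500]
BᵀPA = [-0.8750 -0.6250]
K = S⁻¹·BᵀPA = [-0.3889 -0.2778]
A−BK = [1.0000 0.5000; -1.1111 -1.2222]
AᵀP(A−BK) = [11.7222 6.4444; 6.4444 3.6389]
P' = Q + AᵀP(A−BK) = [13.7222 8.4444; 8.4444 7.6389]
tr(P') = 21.3611

-0.3889 -0.2778


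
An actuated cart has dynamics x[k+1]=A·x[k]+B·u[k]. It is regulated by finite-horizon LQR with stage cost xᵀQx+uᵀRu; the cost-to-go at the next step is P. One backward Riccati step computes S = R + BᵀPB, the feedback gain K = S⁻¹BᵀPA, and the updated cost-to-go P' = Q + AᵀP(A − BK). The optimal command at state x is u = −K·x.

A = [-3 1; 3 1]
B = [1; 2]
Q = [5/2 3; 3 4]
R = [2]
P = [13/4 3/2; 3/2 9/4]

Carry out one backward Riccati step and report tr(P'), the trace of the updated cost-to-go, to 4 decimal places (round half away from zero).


30.0617

BᵀP = [6.2500 6.0000]
S = R + BᵀPB = [2] + [18.2500] = [20.2500]
BᵀPA = [-0.7500 12.2500]
K = S⁻¹·BᵀPA = [-0.0370 0.6049]
A−BK = [-2.9630 0.3951; 3.0741 -0.2099]
AᵀP(A−BK) = [22.4722 -2.5463; -2.5463 1.0895]
P' = Q + AᵀP(A−BK) = [24.9722 0.4537; 0.4537 5.0895]
tr(P') = 30.0617


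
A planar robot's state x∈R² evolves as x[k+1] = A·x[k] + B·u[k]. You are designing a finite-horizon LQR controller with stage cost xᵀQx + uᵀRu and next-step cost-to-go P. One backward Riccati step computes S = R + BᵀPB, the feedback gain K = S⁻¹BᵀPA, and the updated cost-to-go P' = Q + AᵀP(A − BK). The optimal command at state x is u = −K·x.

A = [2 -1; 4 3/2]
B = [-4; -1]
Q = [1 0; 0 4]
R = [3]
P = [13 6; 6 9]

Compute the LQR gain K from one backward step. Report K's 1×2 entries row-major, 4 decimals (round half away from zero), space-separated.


BᵀP = [-58.0000 -33.0000]
S = R + BᵀPB = [3] + [265.0000] = [268.0000]
BᵀPA = [-248.0000 8.5000]
K = S⁻¹·BᵀPA = [-0.9254 0.0317]
A−BK = [-1.7015 -0.8731; 3.0746 1.5317]
AᵀP(A−BK) = [62.5075 29.8657; 29.8657 14.9804]
P' = Q + AᵀP(A−BK) = [63.5075 29.8657; 29.8657 18.9804]
tr(P') = 82.4879

-0.9254 0.0317


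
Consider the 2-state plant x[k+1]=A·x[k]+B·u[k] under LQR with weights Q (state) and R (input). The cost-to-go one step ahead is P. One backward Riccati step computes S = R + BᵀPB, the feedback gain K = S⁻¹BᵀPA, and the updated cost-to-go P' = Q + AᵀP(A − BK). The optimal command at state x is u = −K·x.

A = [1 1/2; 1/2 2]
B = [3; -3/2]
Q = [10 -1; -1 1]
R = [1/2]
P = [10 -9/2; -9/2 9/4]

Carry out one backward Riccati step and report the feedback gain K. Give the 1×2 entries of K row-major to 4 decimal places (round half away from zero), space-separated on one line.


BᵀP = [36.7500 -16.8750]
S = R + BᵀPB = [1/2] + [135.5625] = [136.0625]
BᵀPA = [28.3125 -15.3750]
K = S⁻¹·BᵀPA = [0.2081 -0.1130]
A−BK = [0.3757 0.8390; 0.8121 1.8305]
AᵀP(A−BK) = [0.1711 0.3243; 0.3243 0.7626]
P' = Q + AᵀP(A−BK) = [10.1711 -0.6757; -0.6757 1.7626]
tr(P') = 11.9337

0.2081 -0.1130


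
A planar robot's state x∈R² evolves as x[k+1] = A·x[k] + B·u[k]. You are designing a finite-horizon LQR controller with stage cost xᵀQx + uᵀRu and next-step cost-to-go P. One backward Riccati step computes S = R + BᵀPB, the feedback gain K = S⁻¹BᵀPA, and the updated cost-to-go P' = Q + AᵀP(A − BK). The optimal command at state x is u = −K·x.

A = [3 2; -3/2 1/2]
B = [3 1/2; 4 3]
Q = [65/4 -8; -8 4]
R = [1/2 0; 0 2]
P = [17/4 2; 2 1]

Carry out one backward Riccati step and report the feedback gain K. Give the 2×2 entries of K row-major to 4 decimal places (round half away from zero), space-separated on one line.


0.4941 0.4565 -0.0872 -0.0100

BᵀP = [20.7500 10.0000; 8.1250 4.0000]
S = R + BᵀPB = [1/2 0; 0 2] + [102.2500 40.3750; 40.3750 16.0625] = [102.7500 40.3750; 40.3750 18.0625]
BᵀPA = [47.2500 46.5000; 18.3750 18.2500]
K = S⁻¹·BᵀPA = [0.4941 0.4565; -0.0872 -0.0100]
A−BK = [1.5612 0.6356; -3.2149 -1.2960]
AᵀP(A−BK) = [0.7552 0.3649; 0.3649 0.2060]
P' = Q + AᵀP(A−BK) = [17.0052 -7.6351; -7.6351 4.2060]
tr(P') = 21.2112


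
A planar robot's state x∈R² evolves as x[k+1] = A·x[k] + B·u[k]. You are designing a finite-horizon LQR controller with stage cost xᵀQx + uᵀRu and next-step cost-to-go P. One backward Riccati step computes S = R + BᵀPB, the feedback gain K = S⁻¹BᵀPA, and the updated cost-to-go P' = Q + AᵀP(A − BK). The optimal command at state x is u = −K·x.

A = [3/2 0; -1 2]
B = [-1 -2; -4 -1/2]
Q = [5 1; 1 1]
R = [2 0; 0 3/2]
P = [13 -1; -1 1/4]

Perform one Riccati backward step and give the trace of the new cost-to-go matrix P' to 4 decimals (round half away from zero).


BᵀP = [-9.0000 0.0000; -25.5000 1.8750]
S = R + BᵀPB = [2 0; 0 3/2] + [9.0000 18.0000; 18.0000 50.0625] = [11.0000 18.0000; 18.0000 51.5625]
BᵀPA = [-13.5000 0.0000; -40.1250 3.7500]
K = S⁻¹·BᵀPA = [0.1076 -0.2776; -0.8157 0.1696]
A−BK = [-0.0239 0.0617; -0.9776 0.9746]
AᵀP(A−BK) = [1.2209 -0.4410; -0.4410 0.3639]
P' = Q + AᵀP(A−BK) = [6.2209 0.5590; 0.5590 1.3639]
tr(P') = 7.5848

7.5848


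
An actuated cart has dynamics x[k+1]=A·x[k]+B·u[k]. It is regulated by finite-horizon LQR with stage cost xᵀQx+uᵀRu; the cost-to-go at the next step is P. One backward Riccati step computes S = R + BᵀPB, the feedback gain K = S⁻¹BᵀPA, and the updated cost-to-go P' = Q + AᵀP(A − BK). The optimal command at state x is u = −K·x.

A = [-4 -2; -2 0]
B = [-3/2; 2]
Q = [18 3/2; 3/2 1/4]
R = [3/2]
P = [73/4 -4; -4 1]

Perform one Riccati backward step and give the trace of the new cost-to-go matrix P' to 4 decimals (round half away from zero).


BᵀP = [-35.3750 8.0000]
S = R + BᵀPB = [3/2] + [69.0625] = [70.5625]
BᵀPA = [125.5000 70.7500]
K = S⁻¹·BᵀPA = [1.7786 1.0027]
A−BK = [-1.3322 -0.4960; -5.5571 -2.0053]
AᵀP(A−BK) = [8.7901 4.1665; 4.1665 2.0620]
P' = Q + AᵀP(A−BK) = [26.7901 5.6665; 5.6665 2.3120]
tr(P') = 29.1021

29.1021


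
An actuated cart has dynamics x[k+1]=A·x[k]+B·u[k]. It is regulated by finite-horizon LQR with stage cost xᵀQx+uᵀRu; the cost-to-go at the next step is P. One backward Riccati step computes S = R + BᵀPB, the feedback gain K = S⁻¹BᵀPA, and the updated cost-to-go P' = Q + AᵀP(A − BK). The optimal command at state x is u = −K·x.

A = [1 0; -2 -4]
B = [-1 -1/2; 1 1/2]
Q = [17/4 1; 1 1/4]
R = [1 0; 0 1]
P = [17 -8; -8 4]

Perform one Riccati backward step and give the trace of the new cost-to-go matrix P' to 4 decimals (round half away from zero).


BᵀP = [-25.0000 12.0000; -12.5000 6.0000]
S = R + BᵀPB = [1 0; 0 1] + [37.0000 18.5000; 18.5000 9.2500] = [38.0000 18.5000; 18.5000 10.2500]
BᵀPA = [-49.0000 -48.0000; -24.5000 -24.0000]
K = S⁻¹·BᵀPA = [-1.0370 -1.0159; -0.5185 -0.5079]
A−BK = [-0.2963 -1.2698; -0.7037 -2.7302]
AᵀP(A−BK) = [1.4815 1.7778; 1.7778 3.0476]
P' = Q + AᵀP(A−BK) = [5.7315 2.7778; 2.7778 3.2976]
tr(P') = 9.0291

9.0291


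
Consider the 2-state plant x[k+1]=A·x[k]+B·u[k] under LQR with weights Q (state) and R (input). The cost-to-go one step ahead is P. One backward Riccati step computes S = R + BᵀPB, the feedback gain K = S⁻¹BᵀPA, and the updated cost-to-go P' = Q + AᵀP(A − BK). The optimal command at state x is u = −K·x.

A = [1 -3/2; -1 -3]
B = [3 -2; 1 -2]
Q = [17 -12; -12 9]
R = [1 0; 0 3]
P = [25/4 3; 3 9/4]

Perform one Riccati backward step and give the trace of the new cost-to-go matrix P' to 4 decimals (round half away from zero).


BᵀP = [21.7500 11.2500; -18.5000 -10.5000]
S = R + BᵀPB = [1 0; 0 3] + [76.5000 -66.0000; -66.0000 58.0000] = [77.5000 -66.0000; -66.0000 61.0000]
BᵀPA = [10.5000 -66.3750; -8.0000 59.2500]
K = S⁻¹·BᵀPA = [0.3028 -0.3725; 0.1965 0.5683]
A−BK = [0.4845 0.7540; -0.9098 -1.4909]
AᵀP(A−BK) = [0.8923 1.3324; 1.3324 2.9174]
P' = Q + AᵀP(A−BK) = [17.8923 -10.6676; -10.6676 11.9174]
tr(P') = 29.8097

29.8097


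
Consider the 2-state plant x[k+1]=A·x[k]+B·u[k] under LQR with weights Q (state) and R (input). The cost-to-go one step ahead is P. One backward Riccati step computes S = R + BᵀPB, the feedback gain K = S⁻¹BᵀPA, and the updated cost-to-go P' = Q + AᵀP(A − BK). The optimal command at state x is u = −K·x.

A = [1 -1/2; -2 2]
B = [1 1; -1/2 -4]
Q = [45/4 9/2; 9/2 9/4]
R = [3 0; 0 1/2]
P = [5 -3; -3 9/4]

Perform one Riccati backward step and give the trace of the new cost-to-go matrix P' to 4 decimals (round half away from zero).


13.9220

BᵀP = [6.5000 -4.1250; 17.0000 -12.0000]
S = R + BᵀPB = [3 0; 0 1/2] + [8.5625 23.0000; 23.0000 65.0000] = [11.5625 23.0000; 23.0000 65.5000]
BᵀPA = [14.7500 -11.5000; 41.0000 -32.5000]
K = S⁻¹·BᵀPA = [0.1013 -0.0252; 0.5904 -0.4873]
A−BK = [0.3083 0.0125; 0.4122 0.0380]
AᵀP(A−BK) = [0.3001 -0.1476; -0.1476 0.1218]
P' = Q + AᵀP(A−BK) = [11.5501 4.3524; 4.3524 2.3718]
tr(P') = 13.9220


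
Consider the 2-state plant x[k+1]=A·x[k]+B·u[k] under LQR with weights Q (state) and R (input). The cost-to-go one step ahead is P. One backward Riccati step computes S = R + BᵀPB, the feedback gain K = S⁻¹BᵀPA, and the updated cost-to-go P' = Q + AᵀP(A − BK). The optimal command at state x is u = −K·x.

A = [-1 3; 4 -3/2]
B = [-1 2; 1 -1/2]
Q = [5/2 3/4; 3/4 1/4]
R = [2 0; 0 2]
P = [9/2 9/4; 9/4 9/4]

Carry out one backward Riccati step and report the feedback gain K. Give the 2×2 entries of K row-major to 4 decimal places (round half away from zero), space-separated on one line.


BᵀP = [-2.2500 0.0000; 7.8750 3.3750]
S = R + BᵀPB = [2 0; 0 2] + [2.2500 -4.5000; -4.5000 14.0625] = [4.2500 -4.5000; -4.5000 16.0625]
BᵀPA = [2.2500 -6.7500; 5.6250 18.5625]
K = S⁻¹·BᵀPA = [1.2799 -0.5184; 0.7088 1.0104]
A−BK = [-1.1377 0.4608; 3.0745 -0.4764]
AᵀP(A−BK) = [15.6336 -1.1422; -1.1422 3.0576]
P' = Q + AᵀP(A−BK) = [18.1336 -0.3922; -0.3922 3.3076]
tr(P') = 21.4412

1.2799 -0.5184 0.7088 1.0104


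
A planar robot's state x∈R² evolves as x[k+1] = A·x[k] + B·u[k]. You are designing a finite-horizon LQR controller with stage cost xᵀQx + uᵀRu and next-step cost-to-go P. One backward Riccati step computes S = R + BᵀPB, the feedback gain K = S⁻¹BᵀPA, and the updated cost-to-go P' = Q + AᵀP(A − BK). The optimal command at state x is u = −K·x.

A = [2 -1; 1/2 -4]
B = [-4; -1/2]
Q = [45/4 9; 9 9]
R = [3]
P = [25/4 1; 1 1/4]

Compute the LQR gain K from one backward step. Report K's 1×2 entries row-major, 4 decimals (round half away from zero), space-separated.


BᵀP = [-25.5000 -4.1250]
S = R + BᵀPB = [3] + [104.0625] = [107.0625]
BᵀPA = [-53.0625 42.0000]
K = S⁻¹·BᵀPA = [-0.4956 0.3923]
A−BK = [0.0175 0.5692; 0.2522 -3.8039]
AᵀP(A−BK) = [0.7636 -0.6839; -0.6839 1.7736]
P' = Q + AᵀP(A−BK) = [12.0136 8.3161; 8.3161 10.7736]
tr(P') = 22.7872

-0.4956 0.3923


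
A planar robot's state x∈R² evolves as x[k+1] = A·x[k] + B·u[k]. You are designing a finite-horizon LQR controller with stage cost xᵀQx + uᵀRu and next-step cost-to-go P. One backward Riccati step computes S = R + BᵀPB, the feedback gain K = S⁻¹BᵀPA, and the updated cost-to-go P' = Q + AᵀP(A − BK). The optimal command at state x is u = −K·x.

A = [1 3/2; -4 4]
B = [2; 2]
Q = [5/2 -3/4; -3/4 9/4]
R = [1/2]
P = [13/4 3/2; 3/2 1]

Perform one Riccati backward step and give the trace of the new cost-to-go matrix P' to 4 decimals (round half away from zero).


9.8104

BᵀP = [9.5000 5.0000]
S = R + BᵀPB = [1/2] + [29.0000] = [29.5000]
BᵀPA = [-10.5000 34.2500]
K = S⁻¹·BᵀPA = [-0.3559 1.1610]
A−BK = [1.7119 -0.8220; -3.2881 1.6780]
AᵀP(A−BK) = [3.5127 -1.9343; -1.9343 1.5477]
P' = Q + AᵀP(A−BK) = [6.0127 -2.6843; -2.6843 3.7977]
tr(P') = 9.8104


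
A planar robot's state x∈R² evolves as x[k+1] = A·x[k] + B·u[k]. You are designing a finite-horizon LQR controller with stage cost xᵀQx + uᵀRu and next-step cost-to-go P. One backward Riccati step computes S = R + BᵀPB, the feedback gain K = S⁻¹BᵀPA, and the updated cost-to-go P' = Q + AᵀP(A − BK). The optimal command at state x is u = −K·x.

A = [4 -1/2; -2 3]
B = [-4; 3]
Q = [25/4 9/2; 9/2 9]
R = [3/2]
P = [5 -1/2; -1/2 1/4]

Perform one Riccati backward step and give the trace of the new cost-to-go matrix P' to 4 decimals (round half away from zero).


BᵀP = [-21.5000 2.7500]
S = R + BᵀPB = [3/2] + [94.2500] = [95.7500]
BᵀPA = [-91.5000 19.0000]
K = S⁻¹·BᵀPA = [-0.9556 0.1984]
A−BK = [0.1775 0.2937; 0.8668 2.4047]
AᵀP(A−BK) = [1.5614 0.1567; 0.1567 1.2298]
P' = Q + AᵀP(A−BK) = [7.8114 4.6567; 4.6567 10.2298]
tr(P') = 18.0411

18.0411


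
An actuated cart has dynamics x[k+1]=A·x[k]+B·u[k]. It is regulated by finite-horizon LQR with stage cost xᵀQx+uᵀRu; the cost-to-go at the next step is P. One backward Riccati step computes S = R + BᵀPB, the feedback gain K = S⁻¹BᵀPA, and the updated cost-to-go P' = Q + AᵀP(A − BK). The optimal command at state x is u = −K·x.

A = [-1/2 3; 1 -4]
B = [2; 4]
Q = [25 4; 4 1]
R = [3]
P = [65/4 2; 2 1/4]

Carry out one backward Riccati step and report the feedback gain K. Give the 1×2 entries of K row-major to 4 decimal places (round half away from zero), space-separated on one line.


-0.1466 0.9760

BᵀP = [40.5000 5.0000]
S = R + BᵀPB = [3] + [101.0000] = [104.0000]
BᵀPA = [-15.2500 101.5000]
K = S⁻¹·BᵀPA = [-0.1466 0.9760]
A−BK = [-0.2067 1.0481; 1.5865 -7.9038]
AᵀP(A−BK) = [0.0763 -0.4916; -0.4916 3.1899]
P' = Q + AᵀP(A−BK) = [25.0763 3.5084; 3.5084 4.1899]
tr(P') = 29.2662
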